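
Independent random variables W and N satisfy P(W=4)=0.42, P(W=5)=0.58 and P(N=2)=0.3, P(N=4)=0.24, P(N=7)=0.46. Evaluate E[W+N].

E[W+N] = Σ_w Σ_n (w+n) · P(W=w)P(N=n)
 = 6·0.126 + 8·0.1008 + 11·0.1932 + 7·0.174 + 9·0.1392 + 12·0.2668
 = 0.756 + 0.8064 + 2.1252 + 1.218 + 1.2528 + 3.2016
 = 9.36

9.36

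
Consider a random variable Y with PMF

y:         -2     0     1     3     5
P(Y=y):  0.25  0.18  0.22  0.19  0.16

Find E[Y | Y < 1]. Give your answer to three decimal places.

-1.163

P(Y < 1) = 0.25 + 0.18 = 0.43.
E[Y | Y < 1] = [(-2)·0.25 + 0·0.18] / 0.43
 = -0.5 / 0.43
 = -50/43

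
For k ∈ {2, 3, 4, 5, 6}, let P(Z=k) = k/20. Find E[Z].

E[Z] = Σ z·P(Z=z)
 = 2·1/10 + 3·3/20 + 4·1/5 + 5·1/4 + 6·3/10
 = 1/5 + 9/20 + 4/5 + 5/4 + 9/5
 = 9/2

4.5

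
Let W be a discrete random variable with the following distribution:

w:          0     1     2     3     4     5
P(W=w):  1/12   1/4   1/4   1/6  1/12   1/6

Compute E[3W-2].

5.25

E[3W-2] = Σ (3w-2)·P(W=w)
 = (-2)·1/12 + 1·1/4 + 4·1/4 + 7·1/6 + 10·1/12 + 13·1/6
 = (-1/6) + 1/4 + 1 + 7/6 + 5/6 + 13/6
 = 21/4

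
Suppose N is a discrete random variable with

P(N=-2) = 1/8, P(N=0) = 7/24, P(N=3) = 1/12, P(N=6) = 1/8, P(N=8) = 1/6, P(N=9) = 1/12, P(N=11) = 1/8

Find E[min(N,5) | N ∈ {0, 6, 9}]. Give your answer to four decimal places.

2.0833

P(N ∈ {0, 6, 9}) = 7/24 + 1/8 + 1/12 = 1/2.
E[min(N,5) | N ∈ {0, 6, 9}] = [0·7/24 + 5·1/8 + 5·1/12] / (1/2)
 = 25/24 / (1/2)
 = 25/12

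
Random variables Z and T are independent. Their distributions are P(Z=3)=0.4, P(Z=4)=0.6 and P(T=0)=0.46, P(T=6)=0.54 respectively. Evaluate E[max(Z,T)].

4.896

E[max(Z,T)] = Σ_z Σ_t max(z,t) · P(Z=z)P(T=t)
 = 3·0.184 + 6·0.216 + 4·0.276 + 6·0.324
 = 0.552 + 1.296 + 1.104 + 1.944
 = 4.896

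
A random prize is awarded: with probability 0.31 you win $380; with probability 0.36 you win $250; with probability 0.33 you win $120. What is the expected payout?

247.4

E[payout] = 380·0.31 + 250·0.36 + 120·0.33
 = 117.8 + 90 + 39.6
 = 247.4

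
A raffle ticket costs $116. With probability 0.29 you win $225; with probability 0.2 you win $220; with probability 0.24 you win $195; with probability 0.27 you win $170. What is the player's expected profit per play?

85.95

E[payout] = 225·0.29 + 220·0.2 + 195·0.24 + 170·0.27
 = 65.25 + 44 + 46.8 + 45.9
 = 201.95
Net = 201.95 - 116 = 85.95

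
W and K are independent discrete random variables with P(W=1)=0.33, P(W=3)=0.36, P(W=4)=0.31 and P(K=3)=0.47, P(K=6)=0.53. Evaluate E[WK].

E[WK] = Σ_w Σ_k wk · P(W=w)P(K=k)
 = 3·0.1551 + 6·0.1749 + 9·0.1692 + 18·0.1908 + 12·0.1457 + 24·0.1643
 = 0.4653 + 1.0494 + 1.5228 + 3.4344 + 1.7484 + 3.9432
 = 12.1635

12.1635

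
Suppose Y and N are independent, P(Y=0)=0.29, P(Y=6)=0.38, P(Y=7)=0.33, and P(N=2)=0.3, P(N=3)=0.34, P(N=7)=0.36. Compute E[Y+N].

E[Y+N] = Σ_y Σ_n (y+n) · P(Y=y)P(N=n)
 = 2·0.087 + 3·0.0986 + 7·0.1044 + 8·0.114 + 9·0.1292 + 13·0.1368 + 9·0.099 + 10·0.1122 + 14·0.1188
 = 0.174 + 0.2958 + 0.7308 + 0.912 + 1.1628 + 1.7784 + 0.891 + 1.122 + 1.6632
 = 8.73

8.73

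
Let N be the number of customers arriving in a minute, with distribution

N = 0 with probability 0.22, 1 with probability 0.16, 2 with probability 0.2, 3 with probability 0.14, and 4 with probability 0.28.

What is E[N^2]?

E[N^2] = Σ n^2·P(N=n)
 = 0·0.22 + 1·0.16 + 4·0.2 + 9·0.14 + 16·0.28
 = 0 + 0.16 + 0.8 + 1.26 + 4.48
 = 6.7

6.7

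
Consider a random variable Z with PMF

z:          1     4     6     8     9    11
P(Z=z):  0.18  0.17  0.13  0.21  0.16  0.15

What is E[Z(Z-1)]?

45.72

E[Z(Z-1)] = Σ z(z-1)·P(Z=z)
 = 0·0.18 + 12·0.17 + 30·0.13 + 56·0.21 + 72·0.16 + 110·0.15
 = 0 + 2.04 + 3.9 + 11.76 + 11.52 + 16.5
 = 45.72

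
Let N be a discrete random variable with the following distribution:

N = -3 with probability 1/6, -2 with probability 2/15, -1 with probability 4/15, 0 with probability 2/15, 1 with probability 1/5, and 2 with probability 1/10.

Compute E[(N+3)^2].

8.1

E[(N+3)^2] = Σ (n+3)^2·P(N=n)
 = 0·1/6 + 1·2/15 + 4·4/15 + 9·2/15 + 16·1/5 + 25·1/10
 = 0 + 2/15 + 16/15 + 6/5 + 16/5 + 5/2
 = 81/10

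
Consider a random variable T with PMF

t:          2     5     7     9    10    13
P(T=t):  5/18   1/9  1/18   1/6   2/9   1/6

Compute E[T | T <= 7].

3.375

P(T <= 7) = 5/18 + 1/9 + 1/18 = 4/9.
E[T | T <= 7] = [2·5/18 + 5·1/9 + 7·1/18] / (4/9)
 = 3/2 / (4/9)
 = 27/8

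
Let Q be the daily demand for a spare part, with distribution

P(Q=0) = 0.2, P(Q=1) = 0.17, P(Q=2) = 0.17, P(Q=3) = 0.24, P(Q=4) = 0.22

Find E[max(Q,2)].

2.68

E[max(Q,2)] = Σ max(q,2)·P(Q=q)
 = 2·0.2 + 2·0.17 + 2·0.17 + 3·0.24 + 4·0.22
 = 0.4 + 0.34 + 0.34 + 0.72 + 0.88
 = 2.68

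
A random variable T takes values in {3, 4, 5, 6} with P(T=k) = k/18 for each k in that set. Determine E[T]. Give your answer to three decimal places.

E[T] = Σ t·P(T=t)
 = 3·1/6 + 4·2/9 + 5·5/18 + 6·1/3
 = 1/2 + 8/9 + 25/18 + 2
 = 43/9

4.778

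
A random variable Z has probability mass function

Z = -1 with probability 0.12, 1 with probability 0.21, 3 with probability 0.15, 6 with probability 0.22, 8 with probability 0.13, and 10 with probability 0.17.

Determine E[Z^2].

34.92

E[Z^2] = Σ z^2·P(Z=z)
 = 1·0.12 + 1·0.21 + 9·0.15 + 36·0.22 + 64·0.13 + 100·0.17
 = 0.12 + 0.21 + 1.35 + 7.92 + 8.32 + 17
 = 34.92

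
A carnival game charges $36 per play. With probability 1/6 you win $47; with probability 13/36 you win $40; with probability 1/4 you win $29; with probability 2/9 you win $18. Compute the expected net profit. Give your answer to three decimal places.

E[payout] = 47·1/6 + 40·13/36 + 29·1/4 + 18·2/9
 = 47/6 + 130/9 + 29/4 + 4
 = 1207/36
Net = 1207/36 - 36 = -89/36

-2.472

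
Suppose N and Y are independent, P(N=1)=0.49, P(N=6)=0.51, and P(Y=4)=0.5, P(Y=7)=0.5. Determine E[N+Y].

E[N+Y] = Σ_n Σ_y (n+y) · P(N=n)P(Y=y)
 = 5·0.245 + 8·0.245 + 10·0.255 + 13·0.255
 = 1.225 + 1.96 + 2.55 + 3.315
 = 9.05

9.05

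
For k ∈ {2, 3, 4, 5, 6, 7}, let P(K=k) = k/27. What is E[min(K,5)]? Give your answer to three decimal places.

E[min(K,5)] = Σ min(k,5)·P(K=k)
 = 2·2/27 + 3·1/9 + 4·4/27 + 5·5/27 + 5·2/9 + 5·7/27
 = 4/27 + 1/3 + 16/27 + 25/27 + 10/9 + 35/27
 = 119/27

4.407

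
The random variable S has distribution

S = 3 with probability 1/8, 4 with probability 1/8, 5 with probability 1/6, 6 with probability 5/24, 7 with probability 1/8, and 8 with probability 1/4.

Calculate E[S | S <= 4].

P(S <= 4) = 1/8 + 1/8 = 1/4.
E[S | S <= 4] = [3·1/8 + 4·1/8] / (1/4)
 = 7/8 / (1/4)
 = 7/2

3.5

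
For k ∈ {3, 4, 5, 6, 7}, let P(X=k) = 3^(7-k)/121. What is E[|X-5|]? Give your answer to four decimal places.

1.6033

E[|X-5|] = Σ |x-5|·P(X=x)
 = 2·81/121 + 1·27/121 + 0·9/121 + 1·3/121 + 2·1/121
 = 162/121 + 27/121 + 0 + 3/121 + 2/121
 = 194/121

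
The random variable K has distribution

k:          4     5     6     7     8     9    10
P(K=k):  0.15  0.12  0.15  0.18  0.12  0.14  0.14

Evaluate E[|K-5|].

2.28

E[|K-5|] = Σ |k-5|·P(K=k)
 = 1·0.15 + 0·0.12 + 1·0.15 + 2·0.18 + 3·0.12 + 4·0.14 + 5·0.14
 = 0.15 + 0 + 0.15 + 0.36 + 0.36 + 0.56 + 0.7
 = 2.28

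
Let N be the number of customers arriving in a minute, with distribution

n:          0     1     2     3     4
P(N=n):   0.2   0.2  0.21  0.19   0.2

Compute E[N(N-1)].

E[N(N-1)] = Σ n(n-1)·P(N=n)
 = 0·0.2 + 0·0.2 + 2·0.21 + 6·0.19 + 12·0.2
 = 0 + 0 + 0.42 + 1.14 + 2.4
 = 3.96

3.96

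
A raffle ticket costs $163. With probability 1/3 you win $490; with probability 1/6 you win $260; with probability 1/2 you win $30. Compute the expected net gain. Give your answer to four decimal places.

58.6667

E[payout] = 490·1/3 + 260·1/6 + 30·1/2
 = 490/3 + 130/3 + 15
 = 665/3
Net = 665/3 - 163 = 176/3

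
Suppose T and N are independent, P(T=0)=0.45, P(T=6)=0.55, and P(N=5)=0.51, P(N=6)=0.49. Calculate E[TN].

E[TN] = Σ_t Σ_n tn · P(T=t)P(N=n)
 = 0·0.2295 + 0·0.2205 + 30·0.2805 + 36·0.2695
 = 0 + 0 + 8.415 + 9.702
 = 18.117

18.117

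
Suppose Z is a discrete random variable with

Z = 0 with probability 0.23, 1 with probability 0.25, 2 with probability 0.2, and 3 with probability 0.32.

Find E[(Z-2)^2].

1.49

E[(Z-2)^2] = Σ (z-2)^2·P(Z=z)
 = 4·0.23 + 1·0.25 + 0·0.2 + 1·0.32
 = 0.92 + 0.25 + 0 + 0.32
 = 1.49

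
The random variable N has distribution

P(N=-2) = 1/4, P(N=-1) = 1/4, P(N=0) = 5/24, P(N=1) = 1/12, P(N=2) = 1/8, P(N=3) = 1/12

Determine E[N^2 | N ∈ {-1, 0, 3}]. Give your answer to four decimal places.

P(N ∈ {-1, 0, 3}) = 1/4 + 5/24 + 1/12 = 13/24.
E[N^2 | N ∈ {-1, 0, 3}] = [1·1/4 + 0·5/24 + 9·1/12] / (13/24)
 = 1 / (13/24)
 = 24/13

1.8462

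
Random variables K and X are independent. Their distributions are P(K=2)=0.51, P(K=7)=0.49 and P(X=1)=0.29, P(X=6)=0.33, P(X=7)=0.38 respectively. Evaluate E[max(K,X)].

6.0922

E[max(K,X)] = Σ_k Σ_x max(k,x) · P(K=k)P(X=x)
 = 2·0.1479 + 6·0.1683 + 7·0.1938 + 7·0.1421 + 7·0.1617 + 7·0.1862
 = 0.2958 + 1.0098 + 1.3566 + 0.9947 + 1.1319 + 1.3034
 = 6.0922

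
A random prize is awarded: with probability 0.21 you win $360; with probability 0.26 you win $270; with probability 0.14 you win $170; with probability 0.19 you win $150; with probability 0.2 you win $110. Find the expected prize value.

E[payout] = 360·0.21 + 270·0.26 + 170·0.14 + 150·0.19 + 110·0.2
 = 75.6 + 70.2 + 23.8 + 28.5 + 22
 = 220.1

220.1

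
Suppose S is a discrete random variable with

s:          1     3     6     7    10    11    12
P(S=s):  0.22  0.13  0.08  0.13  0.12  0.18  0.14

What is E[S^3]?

667.1

E[S^3] = Σ s^3·P(S=s)
 = 1·0.22 + 27·0.13 + 216·0.08 + 343·0.13 + 1000·0.12 + 1331·0.18 + 1728·0.14
 = 0.22 + 3.51 + 17.28 + 44.59 + 120 + 239.58 + 241.92
 = 667.1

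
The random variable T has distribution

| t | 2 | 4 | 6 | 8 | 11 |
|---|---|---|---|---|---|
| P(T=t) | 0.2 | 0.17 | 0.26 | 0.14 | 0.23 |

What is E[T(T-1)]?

E[T(T-1)] = Σ t(t-1)·P(T=t)
 = 2·0.2 + 12·0.17 + 30·0.26 + 56·0.14 + 110·0.23
 = 0.4 + 2.04 + 7.8 + 7.84 + 25.3
 = 43.38

43.38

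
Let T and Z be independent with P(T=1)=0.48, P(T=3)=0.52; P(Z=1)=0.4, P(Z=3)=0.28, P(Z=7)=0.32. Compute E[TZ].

7.0992

E[TZ] = Σ_t Σ_z tz · P(T=t)P(Z=z)
 = 1·0.192 + 3·0.1344 + 7·0.1536 + 3·0.208 + 9·0.1456 + 21·0.1664
 = 0.192 + 0.4032 + 1.0752 + 0.624 + 1.3104 + 3.4944
 = 7.0992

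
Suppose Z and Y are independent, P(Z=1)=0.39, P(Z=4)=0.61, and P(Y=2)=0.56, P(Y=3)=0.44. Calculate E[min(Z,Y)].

1.8784

E[min(Z,Y)] = Σ_z Σ_y min(z,y) · P(Z=z)P(Y=y)
 = 1·0.2184 + 1·0.1716 + 2·0.3416 + 3·0.2684
 = 0.2184 + 0.1716 + 0.6832 + 0.8052
 = 1.8784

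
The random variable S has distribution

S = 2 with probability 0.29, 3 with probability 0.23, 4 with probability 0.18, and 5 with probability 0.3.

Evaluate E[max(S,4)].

E[max(S,4)] = Σ max(s,4)·P(S=s)
 = 4·0.29 + 4·0.23 + 4·0.18 + 5·0.3
 = 1.16 + 0.92 + 0.72 + 1.5
 = 4.3

4.3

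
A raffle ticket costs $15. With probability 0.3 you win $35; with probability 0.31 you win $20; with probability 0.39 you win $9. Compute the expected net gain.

E[payout] = 35·0.3 + 20·0.31 + 9·0.39
 = 10.5 + 6.2 + 3.51
 = 20.21
Net = 20.21 - 15 = 5.21

5.21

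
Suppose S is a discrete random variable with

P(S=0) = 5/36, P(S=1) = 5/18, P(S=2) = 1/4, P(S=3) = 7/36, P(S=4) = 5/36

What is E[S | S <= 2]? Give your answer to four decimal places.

P(S <= 2) = 5/36 + 5/18 + 1/4 = 2/3.
E[S | S <= 2] = [0·5/36 + 1·5/18 + 2·1/4] / (2/3)
 = 7/9 / (2/3)
 = 7/6

1.1667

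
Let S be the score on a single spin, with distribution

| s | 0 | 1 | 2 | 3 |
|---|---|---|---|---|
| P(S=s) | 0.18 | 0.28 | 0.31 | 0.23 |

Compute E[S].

E[S] = Σ s·P(S=s)
 = 0·0.18 + 1·0.28 + 2·0.31 + 3·0.23
 = 0 + 0.28 + 0.62 + 0.69
 = 1.59

1.59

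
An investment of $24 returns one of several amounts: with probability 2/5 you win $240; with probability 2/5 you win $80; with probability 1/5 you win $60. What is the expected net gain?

E[payout] = 240·2/5 + 80·2/5 + 60·1/5
 = 96 + 32 + 12
 = 140
Net = 140 - 24 = 116

116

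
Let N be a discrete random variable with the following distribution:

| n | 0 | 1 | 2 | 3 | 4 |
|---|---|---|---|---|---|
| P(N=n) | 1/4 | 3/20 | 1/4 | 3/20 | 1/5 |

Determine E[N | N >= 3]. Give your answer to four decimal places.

P(N >= 3) = 3/20 + 1/5 = 7/20.
E[N | N >= 3] = [3·3/20 + 4·1/5] / (7/20)
 = 5/4 / (7/20)
 = 25/7

3.5714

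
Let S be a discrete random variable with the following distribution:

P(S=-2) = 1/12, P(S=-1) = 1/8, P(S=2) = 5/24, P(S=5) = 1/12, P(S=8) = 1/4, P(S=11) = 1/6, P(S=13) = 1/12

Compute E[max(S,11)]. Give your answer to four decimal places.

11.1667

E[max(S,11)] = Σ max(s,11)·P(S=s)
 = 11·1/12 + 11·1/8 + 11·5/24 + 11·1/12 + 11·1/4 + 11·1/6 + 13·1/12
 = 11/12 + 11/8 + 55/24 + 11/12 + 11/4 + 11/6 + 13/12
 = 67/6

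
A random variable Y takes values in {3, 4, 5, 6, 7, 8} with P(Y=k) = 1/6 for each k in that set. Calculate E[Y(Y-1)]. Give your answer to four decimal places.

27.6667

E[Y(Y-1)] = Σ y(y-1)·P(Y=y)
 = 6·1/6 + 12·1/6 + 20·1/6 + 30·1/6 + 42·1/6 + 56·1/6
 = 1 + 2 + 10/3 + 5 + 7 + 28/3
 = 83/3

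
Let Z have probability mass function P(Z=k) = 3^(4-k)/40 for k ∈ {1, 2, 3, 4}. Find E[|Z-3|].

1.6

E[|Z-3|] = Σ |z-3|·P(Z=z)
 = 2·27/40 + 1·9/40 + 0·3/40 + 1·1/40
 = 27/20 + 9/40 + 0 + 1/40
 = 8/5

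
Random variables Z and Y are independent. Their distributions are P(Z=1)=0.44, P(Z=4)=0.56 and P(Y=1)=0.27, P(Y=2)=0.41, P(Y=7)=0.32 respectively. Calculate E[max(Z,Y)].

4.2428

E[max(Z,Y)] = Σ_z Σ_y max(z,y) · P(Z=z)P(Y=y)
 = 1·0.1188 + 2·0.1804 + 7·0.1408 + 4·0.1512 + 4·0.2296 + 7·0.1792
 = 0.1188 + 0.3608 + 0.9856 + 0.6048 + 0.9184 + 1.2544
 = 4.2428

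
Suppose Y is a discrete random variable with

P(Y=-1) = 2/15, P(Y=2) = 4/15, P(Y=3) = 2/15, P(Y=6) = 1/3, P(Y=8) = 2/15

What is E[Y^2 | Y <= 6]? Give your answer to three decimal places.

16.615

P(Y <= 6) = 2/15 + 4/15 + 2/15 + 1/3 = 13/15.
E[Y^2 | Y <= 6] = [1·2/15 + 4·4/15 + 9·2/15 + 36·1/3] / (13/15)
 = 72/5 / (13/15)
 = 216/13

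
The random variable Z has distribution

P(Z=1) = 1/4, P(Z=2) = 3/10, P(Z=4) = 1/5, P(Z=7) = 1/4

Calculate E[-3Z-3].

-13.2

E[-3Z-3] = Σ (-3z-3)·P(Z=z)
 = (-6)·1/4 + (-9)·3/10 + (-15)·1/5 + (-24)·1/4
 = (-3/2) + (-27/10) + (-3) + (-6)
 = -66/5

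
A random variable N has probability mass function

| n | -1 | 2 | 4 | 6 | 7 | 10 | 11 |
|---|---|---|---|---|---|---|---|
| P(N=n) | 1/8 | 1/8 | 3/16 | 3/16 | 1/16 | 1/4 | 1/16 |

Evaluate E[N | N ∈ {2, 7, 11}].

5.5

P(N ∈ {2, 7, 11}) = 1/8 + 1/16 + 1/16 = 1/4.
E[N | N ∈ {2, 7, 11}] = [2·1/8 + 7·1/16 + 11·1/16] / (1/4)
 = 11/8 / (1/4)
 = 11/2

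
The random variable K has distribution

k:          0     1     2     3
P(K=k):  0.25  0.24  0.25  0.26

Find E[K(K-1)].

E[K(K-1)] = Σ k(k-1)·P(K=k)
 = 0·0.25 + 0·0.24 + 2·0.25 + 6·0.26
 = 0 + 0 + 0.5 + 1.56
 = 2.06

2.06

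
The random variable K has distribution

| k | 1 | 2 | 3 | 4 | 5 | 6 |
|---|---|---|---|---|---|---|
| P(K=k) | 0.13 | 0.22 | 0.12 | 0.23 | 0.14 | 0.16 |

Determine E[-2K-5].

E[-2K-5] = Σ (-2k-5)·P(K=k)
 = (-7)·0.13 + (-9)·0.22 + (-11)·0.12 + (-13)·0.23 + (-15)·0.14 + (-17)·0.16
 = (-0.91) + (-1.98) + (-1.32) + (-2.99) + (-2.1) + (-2.72)
 = -12.02

-12.02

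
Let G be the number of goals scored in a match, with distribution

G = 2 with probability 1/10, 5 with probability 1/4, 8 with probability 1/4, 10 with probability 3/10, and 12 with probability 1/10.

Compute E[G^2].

E[G^2] = Σ g^2·P(G=g)
 = 4·1/10 + 25·1/4 + 64·1/4 + 100·3/10 + 144·1/10
 = 2/5 + 25/4 + 16 + 30 + 72/5
 = 1341/20

67.05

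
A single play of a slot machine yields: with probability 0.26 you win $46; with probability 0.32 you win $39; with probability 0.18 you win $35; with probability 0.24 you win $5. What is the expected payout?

E[payout] = 46·0.26 + 39·0.32 + 35·0.18 + 5·0.24
 = 11.96 + 12.48 + 6.3 + 1.2
 = 31.94

31.94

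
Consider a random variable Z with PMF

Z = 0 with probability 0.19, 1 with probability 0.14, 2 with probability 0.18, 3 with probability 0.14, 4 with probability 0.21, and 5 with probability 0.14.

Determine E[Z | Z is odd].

3

P(Z is odd) = 0.14 + 0.14 + 0.14 = 0.42.
E[Z | Z is odd] = [1·0.14 + 3·0.14 + 5·0.14] / 0.42
 = 1.26 / 0.42
 = 3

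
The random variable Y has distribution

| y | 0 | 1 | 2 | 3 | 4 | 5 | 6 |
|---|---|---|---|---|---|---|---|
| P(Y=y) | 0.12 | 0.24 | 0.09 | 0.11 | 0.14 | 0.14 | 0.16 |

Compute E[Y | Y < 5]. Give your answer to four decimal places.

1.8714

P(Y < 5) = 0.12 + 0.24 + 0.09 + 0.11 + 0.14 = 0.7.
E[Y | Y < 5] = [0·0.12 + 1·0.24 + 2·0.09 + 3·0.11 + 4·0.14] / 0.7
 = 1.31 / 0.7
 = 131/70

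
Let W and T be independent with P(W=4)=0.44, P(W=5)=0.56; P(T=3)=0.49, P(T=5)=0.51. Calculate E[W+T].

8.58

E[W+T] = Σ_w Σ_t (w+t) · P(W=w)P(T=t)
 = 7·0.2156 + 9·0.2244 + 8·0.2744 + 10·0.2856
 = 1.5092 + 2.0196 + 2.1952 + 2.856
 = 8.58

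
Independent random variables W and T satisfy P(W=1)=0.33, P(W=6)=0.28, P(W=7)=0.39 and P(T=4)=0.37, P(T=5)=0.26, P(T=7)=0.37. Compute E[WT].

E[WT] = Σ_w Σ_t wt · P(W=w)P(T=t)
 = 4·0.1221 + 5·0.0858 + 7·0.1221 + 24·0.1036 + 30·0.0728 + 42·0.1036 + 28·0.1443 + 35·0.1014 + 49·0.1443
 = 0.4884 + 0.429 + 0.8547 + 2.4864 + 2.184 + 4.3512 + 4.0404 + 3.549 + 7.0707
 = 25.4538

25.4538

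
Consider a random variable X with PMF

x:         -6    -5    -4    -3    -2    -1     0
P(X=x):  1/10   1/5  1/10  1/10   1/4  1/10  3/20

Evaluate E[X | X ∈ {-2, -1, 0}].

-1.2

P(X ∈ {-2, -1, 0}) = 1/4 + 1/10 + 3/20 = 1/2.
E[X | X ∈ {-2, -1, 0}] = [(-2)·1/4 + (-1)·1/10 + 0·3/20] / (1/2)
 = -3/5 / (1/2)
 = -6/5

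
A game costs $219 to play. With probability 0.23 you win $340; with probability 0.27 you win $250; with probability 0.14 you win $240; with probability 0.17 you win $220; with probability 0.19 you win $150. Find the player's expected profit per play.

26.2

E[payout] = 340·0.23 + 250·0.27 + 240·0.14 + 220·0.17 + 150·0.19
 = 78.2 + 67.5 + 33.6 + 37.4 + 28.5
 = 245.2
Net = 245.2 - 219 = 26.2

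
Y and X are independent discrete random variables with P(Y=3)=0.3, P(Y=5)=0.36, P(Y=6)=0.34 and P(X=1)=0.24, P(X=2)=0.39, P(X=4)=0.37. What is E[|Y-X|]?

2.462

E[|Y-X|] = Σ_y Σ_x |y-x| · P(Y=y)P(X=x)
 = 2·0.072 + 1·0.117 + 1·0.111 + 4·0.0864 + 3·0.1404 + 1·0.1332 + 5·0.0816 + 4·0.1326 + 2·0.1258
 = 0.144 + 0.117 + 0.111 + 0.3456 + 0.4212 + 0.1332 + 0.408 + 0.5304 + 0.2516
 = 2.462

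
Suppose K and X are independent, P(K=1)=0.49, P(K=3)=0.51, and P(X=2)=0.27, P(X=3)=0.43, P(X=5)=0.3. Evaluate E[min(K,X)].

1.8823

E[min(K,X)] = Σ_k Σ_x min(k,x) · P(K=k)P(X=x)
 = 1·0.1323 + 1·0.2107 + 1·0.147 + 2·0.1377 + 3·0.2193 + 3·0.153
 = 0.1323 + 0.2107 + 0.147 + 0.2754 + 0.6579 + 0.459
 = 1.8823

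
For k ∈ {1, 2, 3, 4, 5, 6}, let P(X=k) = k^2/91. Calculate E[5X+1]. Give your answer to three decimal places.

25.231

E[5X+1] = Σ (5x+1)·P(X=x)
 = 6·1/91 + 11·4/91 + 16·9/91 + 21·16/91 + 26·25/91 + 31·36/91
 = 6/91 + 44/91 + 144/91 + 48/13 + 50/7 + 1116/91
 = 328/13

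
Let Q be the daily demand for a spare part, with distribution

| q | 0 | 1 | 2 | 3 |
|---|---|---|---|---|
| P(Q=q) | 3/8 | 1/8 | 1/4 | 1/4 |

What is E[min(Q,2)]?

1.125

E[min(Q,2)] = Σ min(q,2)·P(Q=q)
 = 0·3/8 + 1·1/8 + 2·1/4 + 2·1/4
 = 0 + 1/8 + 1/2 + 1/2
 = 9/8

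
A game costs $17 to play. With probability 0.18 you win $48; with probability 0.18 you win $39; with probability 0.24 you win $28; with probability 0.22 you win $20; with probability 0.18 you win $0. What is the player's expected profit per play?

9.78

E[payout] = 48·0.18 + 39·0.18 + 28·0.24 + 20·0.22 + 0·0.18
 = 8.64 + 7.02 + 6.72 + 4.4 + 0
 = 26.78
Net = 26.78 - 17 = 9.78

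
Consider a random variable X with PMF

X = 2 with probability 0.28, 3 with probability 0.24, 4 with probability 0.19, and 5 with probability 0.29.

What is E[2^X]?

15.36

E[2^X] = Σ 2^x·P(X=x)
 = 4·0.28 + 8·0.24 + 16·0.19 + 32·0.29
 = 1.12 + 1.92 + 3.04 + 9.28
 = 15.36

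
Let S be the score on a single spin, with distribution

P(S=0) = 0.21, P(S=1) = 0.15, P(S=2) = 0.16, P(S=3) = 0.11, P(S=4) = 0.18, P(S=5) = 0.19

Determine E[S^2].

E[S^2] = Σ s^2·P(S=s)
 = 0·0.21 + 1·0.15 + 4·0.16 + 9·0.11 + 16·0.18 + 25·0.19
 = 0 + 0.15 + 0.64 + 0.99 + 2.88 + 4.75
 = 9.41

9.41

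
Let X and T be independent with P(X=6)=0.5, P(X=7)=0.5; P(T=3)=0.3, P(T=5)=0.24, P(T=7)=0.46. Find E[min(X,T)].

E[min(X,T)] = Σ_x Σ_t min(x,t) · P(X=x)P(T=t)
 = 3·0.15 + 5·0.12 + 6·0.23 + 3·0.15 + 5·0.12 + 7·0.23
 = 0.45 + 0.6 + 1.38 + 0.45 + 0.6 + 1.61
 = 5.09

5.09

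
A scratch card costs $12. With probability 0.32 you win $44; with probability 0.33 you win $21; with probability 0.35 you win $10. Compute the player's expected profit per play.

12.51

E[payout] = 44·0.32 + 21·0.33 + 10·0.35
 = 14.08 + 6.93 + 3.5
 = 24.51
Net = 24.51 - 12 = 12.51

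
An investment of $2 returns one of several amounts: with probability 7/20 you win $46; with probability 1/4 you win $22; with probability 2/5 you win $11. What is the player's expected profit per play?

E[payout] = 46·7/20 + 22·1/4 + 11·2/5
 = 161/10 + 11/2 + 22/5
 = 26
Net = 26 - 2 = 24

24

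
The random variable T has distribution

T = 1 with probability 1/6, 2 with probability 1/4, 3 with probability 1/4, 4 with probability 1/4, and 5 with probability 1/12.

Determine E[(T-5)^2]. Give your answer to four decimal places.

6.1667

E[(T-5)^2] = Σ (t-5)^2·P(T=t)
 = 16·1/6 + 9·1/4 + 4·1/4 + 1·1/4 + 0·1/12
 = 8/3 + 9/4 + 1 + 1/4 + 0
 = 37/6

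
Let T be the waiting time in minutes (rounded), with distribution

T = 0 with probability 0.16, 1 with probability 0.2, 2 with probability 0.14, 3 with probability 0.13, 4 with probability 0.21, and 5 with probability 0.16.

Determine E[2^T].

E[2^T] = Σ 2^t·P(T=t)
 = 1·0.16 + 2·0.2 + 4·0.14 + 8·0.13 + 16·0.21 + 32·0.16
 = 0.16 + 0.4 + 0.56 + 1.04 + 3.36 + 5.12
 = 10.64

10.64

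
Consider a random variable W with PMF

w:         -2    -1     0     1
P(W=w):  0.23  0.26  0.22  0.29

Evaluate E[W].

-0.43

E[W] = Σ w·P(W=w)
 = (-2)·0.23 + (-1)·0.26 + 0·0.22 + 1·0.29
 = (-0.46) + (-0.26) + 0 + 0.29
 = -0.43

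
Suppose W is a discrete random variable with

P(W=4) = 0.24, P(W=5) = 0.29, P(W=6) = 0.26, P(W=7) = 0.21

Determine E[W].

5.44

E[W] = Σ w·P(W=w)
 = 4·0.24 + 5·0.29 + 6·0.26 + 7·0.21
 = 0.96 + 1.45 + 1.56 + 1.47
 = 5.44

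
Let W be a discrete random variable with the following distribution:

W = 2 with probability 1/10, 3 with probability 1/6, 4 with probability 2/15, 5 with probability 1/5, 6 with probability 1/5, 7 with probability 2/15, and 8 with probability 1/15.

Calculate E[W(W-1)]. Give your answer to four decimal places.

E[W(W-1)] = Σ w(w-1)·P(W=w)
 = 2·1/10 + 6·1/6 + 12·2/15 + 20·1/5 + 30·1/5 + 42·2/15 + 56·1/15
 = 1/5 + 1 + 8/5 + 4 + 6 + 28/5 + 56/15
 = 332/15

22.1333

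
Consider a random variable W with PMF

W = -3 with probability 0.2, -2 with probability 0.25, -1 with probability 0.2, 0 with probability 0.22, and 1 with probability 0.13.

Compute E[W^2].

E[W^2] = Σ w^2·P(W=w)
 = 9·0.2 + 4·0.25 + 1·0.2 + 0·0.22 + 1·0.13
 = 1.8 + 1 + 0.2 + 0 + 0.13
 = 3.13

3.13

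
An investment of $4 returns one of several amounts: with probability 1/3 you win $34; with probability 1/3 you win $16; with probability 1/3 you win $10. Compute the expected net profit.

E[payout] = 34·1/3 + 16·1/3 + 10·1/3
 = 34/3 + 16/3 + 10/3
 = 20
Net = 20 - 4 = 16

16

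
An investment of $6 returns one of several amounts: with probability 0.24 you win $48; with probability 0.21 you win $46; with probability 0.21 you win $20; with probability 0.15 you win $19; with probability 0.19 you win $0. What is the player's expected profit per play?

22.23

E[payout] = 48·0.24 + 46·0.21 + 20·0.21 + 19·0.15 + 0·0.19
 = 11.52 + 9.66 + 4.2 + 2.85 + 0
 = 28.23
Net = 28.23 - 6 = 22.23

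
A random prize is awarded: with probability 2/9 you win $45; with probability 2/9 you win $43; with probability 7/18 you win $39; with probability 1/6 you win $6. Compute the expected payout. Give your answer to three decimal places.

E[payout] = 45·2/9 + 43·2/9 + 39·7/18 + 6·1/6
 = 10 + 86/9 + 91/6 + 1
 = 643/18

35.722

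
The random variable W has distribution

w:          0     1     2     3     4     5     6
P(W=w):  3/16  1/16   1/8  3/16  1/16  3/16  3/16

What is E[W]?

E[W] = Σ w·P(W=w)
 = 0·3/16 + 1·1/16 + 2·1/8 + 3·3/16 + 4·1/16 + 5·3/16 + 6·3/16
 = 0 + 1/16 + 1/4 + 9/16 + 1/4 + 15/16 + 9/8
 = 51/16

3.1875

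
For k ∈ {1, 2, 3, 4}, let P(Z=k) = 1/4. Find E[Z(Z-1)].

E[Z(Z-1)] = Σ z(z-1)·P(Z=z)
 = 0·1/4 + 2·1/4 + 6·1/4 + 12·1/4
 = 0 + 1/2 + 3/2 + 3
 = 5

5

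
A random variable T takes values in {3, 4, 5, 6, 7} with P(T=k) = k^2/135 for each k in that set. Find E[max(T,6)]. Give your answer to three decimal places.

E[max(T,6)] = Σ max(t,6)·P(T=t)
 = 6·1/15 + 6·16/135 + 6·5/27 + 6·4/15 + 7·49/135
 = 2/5 + 32/45 + 10/9 + 8/5 + 343/135
 = 859/135

6.363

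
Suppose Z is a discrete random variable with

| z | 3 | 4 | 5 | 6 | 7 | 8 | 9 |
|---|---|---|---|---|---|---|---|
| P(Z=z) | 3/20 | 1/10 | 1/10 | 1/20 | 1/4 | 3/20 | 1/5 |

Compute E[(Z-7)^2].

4.7

E[(Z-7)^2] = Σ (z-7)^2·P(Z=z)
 = 16·3/20 + 9·1/10 + 4·1/10 + 1·1/20 + 0·1/4 + 1·3/20 + 4·1/5
 = 12/5 + 9/10 + 2/5 + 1/20 + 0 + 3/20 + 4/5
 = 47/10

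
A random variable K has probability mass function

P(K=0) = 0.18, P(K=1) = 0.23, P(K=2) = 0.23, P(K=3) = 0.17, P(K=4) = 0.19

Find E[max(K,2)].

2.55

E[max(K,2)] = Σ max(k,2)·P(K=k)
 = 2·0.18 + 2·0.23 + 2·0.23 + 3·0.17 + 4·0.19
 = 0.36 + 0.46 + 0.46 + 0.51 + 0.76
 = 2.55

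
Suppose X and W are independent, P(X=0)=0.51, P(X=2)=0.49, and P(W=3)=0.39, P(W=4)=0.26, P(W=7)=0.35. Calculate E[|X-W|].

3.68

E[|X-W|] = Σ_x Σ_w |x-w| · P(X=x)P(W=w)
 = 3·0.1989 + 4·0.1326 + 7·0.1785 + 1·0.1911 + 2·0.1274 + 5·0.1715
 = 0.5967 + 0.5304 + 1.2495 + 0.1911 + 0.2548 + 0.8575
 = 3.68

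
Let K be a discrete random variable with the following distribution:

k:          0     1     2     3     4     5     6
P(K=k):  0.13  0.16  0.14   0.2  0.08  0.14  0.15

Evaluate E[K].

E[K] = Σ k·P(K=k)
 = 0·0.13 + 1·0.16 + 2·0.14 + 3·0.2 + 4·0.08 + 5·0.14 + 6·0.15
 = 0 + 0.16 + 0.28 + 0.6 + 0.32 + 0.7 + 0.9
 = 2.96

2.96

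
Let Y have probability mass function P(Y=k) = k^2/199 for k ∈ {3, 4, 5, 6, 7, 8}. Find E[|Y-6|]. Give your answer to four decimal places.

1.3116

E[|Y-6|] = Σ |y-6|·P(Y=y)
 = 3·9/199 + 2·16/199 + 1·25/199 + 0·36/199 + 1·49/199 + 2·64/199
 = 27/199 + 32/199 + 25/199 + 0 + 49/199 + 128/199
 = 261/199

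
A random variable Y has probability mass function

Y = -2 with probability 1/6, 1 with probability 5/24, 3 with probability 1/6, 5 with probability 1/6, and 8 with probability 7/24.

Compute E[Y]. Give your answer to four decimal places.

3.5417

E[Y] = Σ y·P(Y=y)
 = (-2)·1/6 + 1·5/24 + 3·1/6 + 5·1/6 + 8·7/24
 = (-1/3) + 5/24 + 1/2 + 5/6 + 7/3
 = 85/24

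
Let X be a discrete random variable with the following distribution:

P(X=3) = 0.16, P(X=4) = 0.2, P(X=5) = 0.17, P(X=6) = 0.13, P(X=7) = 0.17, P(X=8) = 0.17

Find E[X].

5.46

E[X] = Σ x·P(X=x)
 = 3·0.16 + 4·0.2 + 5·0.17 + 6·0.13 + 7·0.17 + 8·0.17
 = 0.48 + 0.8 + 0.85 + 0.78 + 1.19 + 1.36
 = 5.46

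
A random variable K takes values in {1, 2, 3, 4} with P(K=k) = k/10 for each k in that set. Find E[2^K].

E[2^K] = Σ 2^k·P(K=k)
 = 2·1/10 + 4·1/5 + 8·3/10 + 16·2/5
 = 1/5 + 4/5 + 12/5 + 32/5
 = 49/5

9.8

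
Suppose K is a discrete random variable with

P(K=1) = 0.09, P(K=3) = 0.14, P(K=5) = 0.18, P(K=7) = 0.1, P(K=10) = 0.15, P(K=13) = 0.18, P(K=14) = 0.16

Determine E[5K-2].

E[5K-2] = Σ (5k-2)·P(K=k)
 = 3·0.09 + 13·0.14 + 23·0.18 + 33·0.1 + 48·0.15 + 63·0.18 + 68·0.16
 = 0.27 + 1.82 + 4.14 + 3.3 + 7.2 + 11.34 + 10.88
 = 38.95

38.95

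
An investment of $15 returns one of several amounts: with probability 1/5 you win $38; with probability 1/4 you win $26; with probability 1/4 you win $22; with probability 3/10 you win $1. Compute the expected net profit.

4.9

E[payout] = 38·1/5 + 26·1/4 + 22·1/4 + 1·3/10
 = 38/5 + 13/2 + 11/2 + 3/10
 = 199/10
Net = 199/10 - 15 = 49/10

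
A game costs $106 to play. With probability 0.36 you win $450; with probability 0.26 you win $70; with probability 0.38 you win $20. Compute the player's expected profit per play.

E[payout] = 450·0.36 + 70·0.26 + 20·0.38
 = 162 + 18.2 + 7.6
 = 187.8
Net = 187.8 - 106 = 81.8

81.8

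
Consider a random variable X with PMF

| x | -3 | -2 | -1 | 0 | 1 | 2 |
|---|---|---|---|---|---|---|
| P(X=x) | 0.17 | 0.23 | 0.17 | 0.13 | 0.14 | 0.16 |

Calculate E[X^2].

E[X^2] = Σ x^2·P(X=x)
 = 9·0.17 + 4·0.23 + 1·0.17 + 0·0.13 + 1·0.14 + 4·0.16
 = 1.53 + 0.92 + 0.17 + 0 + 0.14 + 0.64
 = 3.4

3.4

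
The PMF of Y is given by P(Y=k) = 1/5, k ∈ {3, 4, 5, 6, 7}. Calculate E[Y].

E[Y] = Σ y·P(Y=y)
 = 3·1/5 + 4·1/5 + 5·1/5 + 6·1/5 + 7·1/5
 = 3/5 + 4/5 + 1 + 6/5 + 7/5
 = 5

5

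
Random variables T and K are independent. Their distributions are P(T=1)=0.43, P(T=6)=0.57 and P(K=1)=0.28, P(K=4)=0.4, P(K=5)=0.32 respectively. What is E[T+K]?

E[T+K] = Σ_t Σ_k (t+k) · P(T=t)P(K=k)
 = 2·0.1204 + 5·0.172 + 6·0.1376 + 7·0.1596 + 10·0.228 + 11·0.1824
 = 0.2408 + 0.86 + 0.8256 + 1.1172 + 2.28 + 2.0064
 = 7.33

7.33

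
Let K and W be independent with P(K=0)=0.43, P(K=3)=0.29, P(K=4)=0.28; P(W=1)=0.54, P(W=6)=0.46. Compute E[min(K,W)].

E[min(K,W)] = Σ_k Σ_w min(k,w) · P(K=k)P(W=w)
 = 0·0.2322 + 0·0.1978 + 1·0.1566 + 3·0.1334 + 1·0.1512 + 4·0.1288
 = 0 + 0 + 0.1566 + 0.4002 + 0.1512 + 0.5152
 = 1.2232

1.2232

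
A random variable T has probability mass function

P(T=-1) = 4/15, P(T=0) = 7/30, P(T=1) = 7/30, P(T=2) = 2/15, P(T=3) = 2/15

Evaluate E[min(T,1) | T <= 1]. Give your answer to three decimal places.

-0.045

P(T <= 1) = 4/15 + 7/30 + 7/30 = 11/15.
E[min(T,1) | T <= 1] = [(-1)·4/15 + 0·7/30 + 1·7/30] / (11/15)
 = -1/30 / (11/15)
 = -1/22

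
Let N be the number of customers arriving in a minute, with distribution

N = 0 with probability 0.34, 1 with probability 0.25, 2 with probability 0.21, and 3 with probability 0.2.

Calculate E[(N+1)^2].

E[(N+1)^2] = Σ (n+1)^2·P(N=n)
 = 1·0.34 + 4·0.25 + 9·0.21 + 16·0.2
 = 0.34 + 1 + 1.89 + 3.2
 = 6.43

6.43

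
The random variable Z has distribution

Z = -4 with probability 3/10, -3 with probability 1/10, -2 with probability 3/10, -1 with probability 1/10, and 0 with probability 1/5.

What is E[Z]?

-2.2

E[Z] = Σ z·P(Z=z)
 = (-4)·3/10 + (-3)·1/10 + (-2)·3/10 + (-1)·1/10 + 0·1/5
 = (-6/5) + (-3/10) + (-3/5) + (-1/10) + 0
 = -11/5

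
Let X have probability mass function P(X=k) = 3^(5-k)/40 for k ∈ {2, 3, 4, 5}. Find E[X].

2.45

E[X] = Σ x·P(X=x)
 = 2·27/40 + 3·9/40 + 4·3/40 + 5·1/40
 = 27/20 + 27/40 + 3/10 + 1/8
 = 49/20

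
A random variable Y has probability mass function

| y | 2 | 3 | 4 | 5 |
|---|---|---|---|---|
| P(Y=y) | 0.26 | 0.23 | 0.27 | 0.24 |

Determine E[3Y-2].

E[3Y-2] = Σ (3y-2)·P(Y=y)
 = 4·0.26 + 7·0.23 + 10·0.27 + 13·0.24
 = 1.04 + 1.61 + 2.7 + 3.12
 = 8.47

8.47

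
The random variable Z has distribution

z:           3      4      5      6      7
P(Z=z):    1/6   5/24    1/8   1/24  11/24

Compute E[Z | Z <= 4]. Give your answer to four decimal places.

P(Z <= 4) = 1/6 + 5/24 = 3/8.
E[Z | Z <= 4] = [3·1/6 + 4·5/24] / (3/8)
 = 4/3 / (3/8)
 = 32/9

3.5556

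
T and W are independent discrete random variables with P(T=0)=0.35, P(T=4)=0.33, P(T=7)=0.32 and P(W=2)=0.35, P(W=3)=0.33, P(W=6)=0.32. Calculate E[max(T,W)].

E[max(T,W)] = Σ_t Σ_w max(t,w) · P(T=t)P(W=w)
 = 2·0.1225 + 3·0.1155 + 6·0.112 + 4·0.1155 + 4·0.1089 + 6·0.1056 + 7·0.112 + 7·0.1056 + 7·0.1024
 = 0.245 + 0.3465 + 0.672 + 0.462 + 0.4356 + 0.6336 + 0.784 + 0.7392 + 0.7168
 = 5.0347

5.0347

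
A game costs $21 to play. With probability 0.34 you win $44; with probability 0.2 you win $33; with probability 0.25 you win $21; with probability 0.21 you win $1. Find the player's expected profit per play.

E[payout] = 44·0.34 + 33·0.2 + 21·0.25 + 1·0.21
 = 14.96 + 6.6 + 5.25 + 0.21
 = 27.02
Net = 27.02 - 21 = 6.02

6.02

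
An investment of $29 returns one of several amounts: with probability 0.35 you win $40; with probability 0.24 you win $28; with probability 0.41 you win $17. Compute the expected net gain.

-1.31

E[payout] = 40·0.35 + 28·0.24 + 17·0.41
 = 14 + 6.72 + 6.97
 = 27.69
Net = 27.69 - 29 = -1.31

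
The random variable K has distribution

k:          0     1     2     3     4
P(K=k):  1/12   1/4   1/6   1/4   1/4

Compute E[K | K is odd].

2

P(K is odd) = 1/4 + 1/4 = 1/2.
E[K | K is odd] = [1·1/4 + 3·1/4] / (1/2)
 = 1 / (1/2)
 = 2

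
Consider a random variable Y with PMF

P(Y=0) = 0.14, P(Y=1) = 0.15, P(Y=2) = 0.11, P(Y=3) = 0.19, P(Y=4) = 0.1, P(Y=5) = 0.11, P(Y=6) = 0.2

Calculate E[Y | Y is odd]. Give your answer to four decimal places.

2.8222

P(Y is odd) = 0.15 + 0.19 + 0.11 = 0.45.
E[Y | Y is odd] = [1·0.15 + 3·0.19 + 5·0.11] / 0.45
 = 1.27 / 0.45
 = 127/45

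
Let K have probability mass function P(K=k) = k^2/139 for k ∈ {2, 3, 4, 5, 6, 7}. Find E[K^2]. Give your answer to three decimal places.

33.633

E[K^2] = Σ k^2·P(K=k)
 = 4·4/139 + 9·9/139 + 16·16/139 + 25·25/139 + 36·36/139 + 49·49/139
 = 16/139 + 81/139 + 256/139 + 625/139 + 1296/139 + 2401/139
 = 4675/139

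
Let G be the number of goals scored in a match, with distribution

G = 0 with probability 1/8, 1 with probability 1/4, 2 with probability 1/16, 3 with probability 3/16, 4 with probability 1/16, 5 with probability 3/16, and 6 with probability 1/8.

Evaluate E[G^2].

E[G^2] = Σ g^2·P(G=g)
 = 0·1/8 + 1·1/4 + 4·1/16 + 9·3/16 + 16·1/16 + 25·3/16 + 36·1/8
 = 0 + 1/4 + 1/4 + 27/16 + 1 + 75/16 + 9/2
 = 99/8

12.375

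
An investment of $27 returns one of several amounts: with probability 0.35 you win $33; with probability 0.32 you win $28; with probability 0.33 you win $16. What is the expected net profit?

E[payout] = 33·0.35 + 28·0.32 + 16·0.33
 = 11.55 + 8.96 + 5.28
 = 25.79
Net = 25.79 - 27 = -1.21

-1.21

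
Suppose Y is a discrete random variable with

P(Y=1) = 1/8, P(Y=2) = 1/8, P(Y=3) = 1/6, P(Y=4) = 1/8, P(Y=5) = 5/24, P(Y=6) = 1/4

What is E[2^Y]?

E[2^Y] = Σ 2^y·P(Y=y)
 = 2·1/8 + 4·1/8 + 8·1/6 + 16·1/8 + 32·5/24 + 64·1/4
 = 1/4 + 1/2 + 4/3 + 2 + 20/3 + 16
 = 107/4

26.75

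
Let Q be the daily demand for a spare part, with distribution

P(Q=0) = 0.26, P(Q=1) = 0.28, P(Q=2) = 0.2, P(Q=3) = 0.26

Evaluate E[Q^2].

3.42

E[Q^2] = Σ q^2·P(Q=q)
 = 0·0.26 + 1·0.28 + 4·0.2 + 9·0.26
 = 0 + 0.28 + 0.8 + 2.34
 = 3.42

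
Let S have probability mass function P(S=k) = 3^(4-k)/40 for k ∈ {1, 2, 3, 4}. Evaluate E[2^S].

E[2^S] = Σ 2^s·P(S=s)
 = 2·27/40 + 4·9/40 + 8·3/40 + 16·1/40
 = 27/20 + 9/10 + 3/5 + 2/5
 = 13/4

3.25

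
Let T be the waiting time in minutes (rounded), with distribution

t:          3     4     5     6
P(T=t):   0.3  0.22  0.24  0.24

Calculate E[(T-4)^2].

E[(T-4)^2] = Σ (t-4)^2·P(T=t)
 = 1·0.3 + 0·0.22 + 1·0.24 + 4·0.24
 = 0.3 + 0 + 0.24 + 0.96
 = 1.5

1.5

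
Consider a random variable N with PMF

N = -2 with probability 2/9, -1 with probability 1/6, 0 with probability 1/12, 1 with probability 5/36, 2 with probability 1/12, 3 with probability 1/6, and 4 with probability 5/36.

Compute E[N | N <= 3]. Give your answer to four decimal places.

P(N <= 3) = 2/9 + 1/6 + 1/12 + 5/36 + 1/12 + 1/6 = 31/36.
E[N | N <= 3] = [(-2)·2/9 + (-1)·1/6 + 0·1/12 + 1·5/36 + 2·1/12 + 3·1/6] / (31/36)
 = 7/36 / (31/36)
 = 7/31

0.2258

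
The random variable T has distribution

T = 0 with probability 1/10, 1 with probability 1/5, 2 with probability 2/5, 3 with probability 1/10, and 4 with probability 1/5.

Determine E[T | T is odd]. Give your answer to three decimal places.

1.667

P(T is odd) = 1/5 + 1/10 = 3/10.
E[T | T is odd] = [1·1/5 + 3·1/10] / (3/10)
 = 1/2 / (3/10)
 = 5/3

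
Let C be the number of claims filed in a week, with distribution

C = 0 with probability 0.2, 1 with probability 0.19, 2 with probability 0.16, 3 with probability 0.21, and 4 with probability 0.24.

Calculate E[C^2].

E[C^2] = Σ c^2·P(C=c)
 = 0·0.2 + 1·0.19 + 4·0.16 + 9·0.21 + 16·0.24
 = 0 + 0.19 + 0.64 + 1.89 + 3.84
 = 6.56

6.56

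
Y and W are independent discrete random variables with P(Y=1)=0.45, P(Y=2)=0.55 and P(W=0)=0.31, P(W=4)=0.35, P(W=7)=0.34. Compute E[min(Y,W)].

1.0695

E[min(Y,W)] = Σ_y Σ_w min(y,w) · P(Y=y)P(W=w)
 = 0·0.1395 + 1·0.1575 + 1·0.153 + 0·0.1705 + 2·0.1925 + 2·0.187
 = 0 + 0.1575 + 0.153 + 0 + 0.385 + 0.374
 = 1.0695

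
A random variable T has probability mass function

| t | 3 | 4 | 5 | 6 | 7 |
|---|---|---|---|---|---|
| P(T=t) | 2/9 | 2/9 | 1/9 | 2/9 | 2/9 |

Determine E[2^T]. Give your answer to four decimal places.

51.5556

E[2^T] = Σ 2^t·P(T=t)
 = 8·2/9 + 16·2/9 + 32·1/9 + 64·2/9 + 128·2/9
 = 16/9 + 32/9 + 32/9 + 128/9 + 256/9
 = 464/9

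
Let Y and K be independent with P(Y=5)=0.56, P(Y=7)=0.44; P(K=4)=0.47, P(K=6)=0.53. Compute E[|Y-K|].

1.4136

E[|Y-K|] = Σ_y Σ_k |y-k| · P(Y=y)P(K=k)
 = 1·0.2632 + 1·0.2968 + 3·0.2068 + 1·0.2332
 = 0.2632 + 0.2968 + 0.6204 + 0.2332
 = 1.4136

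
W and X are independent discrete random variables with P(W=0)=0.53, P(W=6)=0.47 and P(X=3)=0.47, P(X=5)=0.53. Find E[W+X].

E[W+X] = Σ_w Σ_x (w+x) · P(W=w)P(X=x)
 = 3·0.2491 + 5·0.2809 + 9·0.2209 + 11·0.2491
 = 0.7473 + 1.4045 + 1.9881 + 2.7401
 = 6.88

6.88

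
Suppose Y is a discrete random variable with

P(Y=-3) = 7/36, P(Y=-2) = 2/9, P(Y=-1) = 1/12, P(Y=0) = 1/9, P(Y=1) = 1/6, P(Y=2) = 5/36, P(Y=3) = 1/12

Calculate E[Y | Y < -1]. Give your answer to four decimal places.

-2.4667

P(Y < -1) = 7/36 + 2/9 = 5/12.
E[Y | Y < -1] = [(-3)·7/36 + (-2)·2/9] / (5/12)
 = -37/36 / (5/12)
 = -37/15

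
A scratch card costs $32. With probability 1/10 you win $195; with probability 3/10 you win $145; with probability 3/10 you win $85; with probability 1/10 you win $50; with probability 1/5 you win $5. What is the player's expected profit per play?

E[payout] = 195·1/10 + 145·3/10 + 85·3/10 + 50·1/10 + 5·1/5
 = 39/2 + 87/2 + 51/2 + 5 + 1
 = 189/2
Net = 189/2 - 32 = 125/2

62.5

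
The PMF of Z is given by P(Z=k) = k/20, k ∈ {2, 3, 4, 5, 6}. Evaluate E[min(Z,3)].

E[min(Z,3)] = Σ min(z,3)·P(Z=z)
 = 2·1/10 + 3·3/20 + 3·1/5 + 3·1/4 + 3·3/10
 = 1/5 + 9/20 + 3/5 + 3/4 + 9/10
 = 29/10

2.9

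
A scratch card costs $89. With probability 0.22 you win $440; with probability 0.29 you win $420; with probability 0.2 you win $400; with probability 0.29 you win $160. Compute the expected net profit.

E[payout] = 440·0.22 + 420·0.29 + 400·0.2 + 160·0.29
 = 96.8 + 121.8 + 80 + 46.4
 = 345
Net = 345 - 89 = 256

256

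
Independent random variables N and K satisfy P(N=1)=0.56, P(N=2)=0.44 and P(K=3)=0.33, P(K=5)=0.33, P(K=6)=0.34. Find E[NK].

6.7392

E[NK] = Σ_n Σ_k nk · P(N=n)P(K=k)
 = 3·0.1848 + 5·0.1848 + 6·0.1904 + 6·0.1452 + 10·0.1452 + 12·0.1496
 = 0.5544 + 0.924 + 1.1424 + 0.8712 + 1.452 + 1.7952
 = 6.7392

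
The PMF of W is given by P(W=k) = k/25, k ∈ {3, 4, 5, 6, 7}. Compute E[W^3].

186.36

E[W^3] = Σ w^3·P(W=w)
 = 27·3/25 + 64·4/25 + 125·1/5 + 216·6/25 + 343·7/25
 = 81/25 + 256/25 + 25 + 1296/25 + 2401/25
 = 4659/25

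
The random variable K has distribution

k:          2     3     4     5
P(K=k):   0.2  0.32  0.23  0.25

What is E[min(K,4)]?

E[min(K,4)] = Σ min(k,4)·P(K=k)
 = 2·0.2 + 3·0.32 + 4·0.23 + 4·0.25
 = 0.4 + 0.96 + 0.92 + 1
 = 3.28

3.28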